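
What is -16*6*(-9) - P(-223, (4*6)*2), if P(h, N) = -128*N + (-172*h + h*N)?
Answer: -20644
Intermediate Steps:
P(h, N) = -172*h - 128*N + N*h (P(h, N) = -128*N + (-172*h + N*h) = -172*h - 128*N + N*h)
-16*6*(-9) - P(-223, (4*6)*2) = -16*6*(-9) - (-172*(-223) - 128*4*6*2 + ((4*6)*2)*(-223)) = -96*(-9) - (38356 - 3072*2 + (24*2)*(-223)) = 864 - (38356 - 128*48 + 48*(-223)) = 864 - (38356 - 6144 - 10704) = 864 - 1*21508 = 864 - 21508 = -20644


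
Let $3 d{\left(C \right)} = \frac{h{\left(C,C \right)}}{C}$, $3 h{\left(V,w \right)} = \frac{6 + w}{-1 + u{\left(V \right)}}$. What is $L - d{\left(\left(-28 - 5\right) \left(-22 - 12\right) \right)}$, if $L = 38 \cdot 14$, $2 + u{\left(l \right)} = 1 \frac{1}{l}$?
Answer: $\frac{5370916}{10095} \approx 532.04$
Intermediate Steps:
$u{\left(l \right)} = -2 + \frac{1}{l}$ ($u{\left(l \right)} = -2 + 1 \frac{1}{l} = -2 + \frac{1}{l}$)
$h{\left(V,w \right)} = \frac{6 + w}{3 \left(-3 + \frac{1}{V}\right)}$ ($h{\left(V,w \right)} = \frac{\left(6 + w\right) \frac{1}{-1 - \left(2 - \frac{1}{V}\right)}}{3} = \frac{\left(6 + w\right) \frac{1}{-3 + \frac{1}{V}}}{3} = \frac{\frac{1}{-3 + \frac{1}{V}} \left(6 + w\right)}{3} = \frac{6 + w}{3 \left(-3 + \frac{1}{V}\right)}$)
$d{\left(C \right)} = - \frac{6 + C}{3 \left(-3 + 9 C\right)}$ ($d{\left(C \right)} = \frac{- \frac{C \left(6 + C\right)}{-3 + 9 C} \frac{1}{C}}{3} = \frac{\left(-1\right) \frac{1}{-3 + 9 C} \left(6 + C\right)}{3} = - \frac{6 + C}{3 \left(-3 + 9 C\right)}$)
$L = 532$
$L - d{\left(\left(-28 - 5\right) \left(-22 - 12\right) \right)} = 532 - \frac{-6 - \left(-28 - 5\right) \left(-22 - 12\right)}{9 \left(-1 + 3 \left(-28 - 5\right) \left(-22 - 12\right)\right)} = 532 - \frac{-6 - \left(-33\right) \left(-34\right)}{9 \left(-1 + 3 \left(\left(-33\right) \left(-34\right)\right)\right)} = 532 - \frac{-6 - 1122}{9 \left(-1 + 3 \cdot 1122\right)} = 532 - \frac{-6 - 1122}{9 \left(-1 + 3366\right)} = 532 - \frac{1}{9} \cdot \frac{1}{3365} \left(-1128\right) = 532 - - \frac{376}{10095} = 532 + \frac{376}{10095} = \frac{5370916}{10095}$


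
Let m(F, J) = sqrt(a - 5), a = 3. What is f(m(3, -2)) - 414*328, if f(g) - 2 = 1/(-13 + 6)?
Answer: -950531/7 ≈ -1.3579e+5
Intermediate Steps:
m(F, J) = I*sqrt(2) (m(F, J) = sqrt(3 - 5) = sqrt(-2) = I*sqrt(2))
f(g) = 13/7 (f(g) = 2 + 1/(-13 + 6) = 2 + 1/(-7) = 2 - 1/7 = 13/7)
f(m(3, -2)) - 414*328 = 13/7 - 414*328 = 13/7 - 135792 = -950531/7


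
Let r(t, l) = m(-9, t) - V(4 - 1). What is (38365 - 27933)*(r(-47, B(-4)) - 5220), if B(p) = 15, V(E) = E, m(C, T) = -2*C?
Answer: -54298560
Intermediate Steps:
r(t, l) = 15 (r(t, l) = -2*(-9) - (4 - 1) = 18 - 1*3 = 18 - 3 = 15)
(38365 - 27933)*(r(-47, B(-4)) - 5220) = (38365 - 27933)*(15 - 5220) = 10432*(-5205) = -54298560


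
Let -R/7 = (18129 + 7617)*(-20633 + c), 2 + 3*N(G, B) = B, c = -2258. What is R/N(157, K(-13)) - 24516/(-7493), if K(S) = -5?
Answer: -13248036525078/7493 ≈ -1.7681e+9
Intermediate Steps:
N(G, B) = -2/3 + B/3
R = 4125461802 (R = -7*(18129 + 7617)*(-20633 - 2258) = -180222*(-22891) = -7*(-589351686) = 4125461802)
R/N(157, K(-13)) - 24516/(-7493) = 4125461802/(-2/3 + (1/3)*(-5)) - 24516/(-7493) = 4125461802/(-2/3 - 5/3) - 24516*(-1/7493) = 4125461802/(-7/3) + 24516/7493 = 4125461802*(-3/7) + 24516/7493 = -1768055058 + 24516/7493 = -13248036525078/7493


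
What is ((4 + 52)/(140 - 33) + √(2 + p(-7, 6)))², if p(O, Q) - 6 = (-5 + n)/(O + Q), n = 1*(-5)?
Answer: 209218/11449 + 336*√2/107 ≈ 22.715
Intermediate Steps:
n = -5
p(O, Q) = 6 - 10/(O + Q) (p(O, Q) = 6 + (-5 - 5)/(O + Q) = 6 - 10/(O + Q))
((4 + 52)/(140 - 33) + √(2 + p(-7, 6)))² = ((4 + 52)/(140 - 33) + √(2 + 2*(-5 + 3*(-7) + 3*6)/(-7 + 6)))² = (56/107 + √(2 + 2*(-5 - 21 + 18)/(-1)))² = (56*(1/107) + √(2 + 2*(-1)*(-8)))² = (56/107 + √(2 + 16))² = (56/107 + √18)² = (56/107 + 3*√2)²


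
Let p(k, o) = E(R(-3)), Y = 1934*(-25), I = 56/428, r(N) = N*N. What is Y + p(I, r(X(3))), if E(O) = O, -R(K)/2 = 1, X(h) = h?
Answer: -48352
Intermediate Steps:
R(K) = -2 (R(K) = -2*1 = -2)
r(N) = N²
I = 14/107 (I = 56*(1/428) = 14/107 ≈ 0.13084)
Y = -48350
p(k, o) = -2
Y + p(I, r(X(3))) = -48350 - 2 = -48352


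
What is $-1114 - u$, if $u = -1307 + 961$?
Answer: $-768$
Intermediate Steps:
$u = -346$
$-1114 - u = -1114 - -346 = -1114 + 346 = -768$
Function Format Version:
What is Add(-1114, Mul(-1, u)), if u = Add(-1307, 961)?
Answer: -768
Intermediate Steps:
u = -346
Add(-1114, Mul(-1, u)) = Add(-1114, Mul(-1, -346)) = Add(-1114, 346) = -768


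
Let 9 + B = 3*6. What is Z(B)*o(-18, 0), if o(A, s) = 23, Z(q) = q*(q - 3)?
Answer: 1242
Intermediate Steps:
B = 9 (B = -9 + 3*6 = -9 + 18 = 9)
Z(q) = q*(-3 + q)
Z(B)*o(-18, 0) = (9*(-3 + 9))*23 = (9*6)*23 = 54*23 = 1242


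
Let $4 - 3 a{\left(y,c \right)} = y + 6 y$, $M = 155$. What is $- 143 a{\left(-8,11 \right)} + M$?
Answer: $-2705$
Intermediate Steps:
$a{\left(y,c \right)} = \frac{4}{3} - \frac{7 y}{3}$ ($a{\left(y,c \right)} = \frac{4}{3} - \frac{y + 6 y}{3} = \frac{4}{3} - \frac{7 y}{3}$)
$- 143 a{\left(-8,11 \right)} + M = - 143 \left(\frac{4}{3} - - \frac{56}{3}\right) + 155 = - 143 \left(\frac{4}{3} + \frac{56}{3}\right) + 155 = \left(-143\right) 20 + 155 = -2860 + 155 = -2705$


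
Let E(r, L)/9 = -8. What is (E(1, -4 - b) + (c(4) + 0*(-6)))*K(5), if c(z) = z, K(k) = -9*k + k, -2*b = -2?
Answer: 2720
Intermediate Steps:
b = 1 (b = -½*(-2) = 1)
K(k) = -8*k
E(r, L) = -72 (E(r, L) = 9*(-8) = -72)
(E(1, -4 - b) + (c(4) + 0*(-6)))*K(5) = (-72 + (4 + 0*(-6)))*(-8*5) = (-72 + (4 + 0))*(-40) = (-72 + 4)*(-40) = -68*(-40) = 2720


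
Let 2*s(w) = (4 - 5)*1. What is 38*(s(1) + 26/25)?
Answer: 513/25 ≈ 20.520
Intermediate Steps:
s(w) = -½ (s(w) = ((4 - 5)*1)/2 = (-1*1)/2 = (½)*(-1) = -½)
38*(s(1) + 26/25) = 38*(-½ + 26/25) = 38*(27/50) = 513/25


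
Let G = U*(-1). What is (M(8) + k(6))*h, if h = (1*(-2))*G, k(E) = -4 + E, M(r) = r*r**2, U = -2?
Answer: -2056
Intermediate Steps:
M(r) = r**3
G = 2 (G = -2*(-1) = 2)
h = -4 (h = (1*(-2))*2 = -2*2 = -4)
(M(8) + k(6))*h = (8**3 + (-4 + 6))*(-4) = (512 + 2)*(-4) = 514*(-4) = -2056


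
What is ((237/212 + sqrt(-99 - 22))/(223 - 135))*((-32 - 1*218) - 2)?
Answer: -14931/4664 - 63*I/2 ≈ -3.2013 - 31.5*I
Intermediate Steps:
((237/212 + sqrt(-99 - 22))/(223 - 135))*((-32 - 1*218) - 2) = ((237*(1/212) + sqrt(-121))/88)*((-32 - 218) - 2) = ((237/212 + 11*I)*(1/88))*(-250 - 2) = (237/18656 + I/8)*(-252) = -14931/4664 - 63*I/2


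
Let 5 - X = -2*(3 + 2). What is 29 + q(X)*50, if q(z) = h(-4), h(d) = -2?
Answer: -71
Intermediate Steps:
X = 15 (X = 5 - (-2)*(3 + 2) = 5 - (-2)*5 = 5 - 1*(-10) = 5 + 10 = 15)
q(z) = -2
29 + q(X)*50 = 29 - 2*50 = 29 - 100 = -71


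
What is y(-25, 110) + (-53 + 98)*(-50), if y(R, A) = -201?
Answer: -2451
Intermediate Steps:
y(-25, 110) + (-53 + 98)*(-50) = -201 + (-53 + 98)*(-50) = -201 + 45*(-50) = -201 - 2250 = -2451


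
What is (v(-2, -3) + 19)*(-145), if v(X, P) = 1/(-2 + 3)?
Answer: -2900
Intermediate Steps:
v(X, P) = 1 (v(X, P) = 1/1 = 1)
(v(-2, -3) + 19)*(-145) = (1 + 19)*(-145) = 20*(-145) = -2900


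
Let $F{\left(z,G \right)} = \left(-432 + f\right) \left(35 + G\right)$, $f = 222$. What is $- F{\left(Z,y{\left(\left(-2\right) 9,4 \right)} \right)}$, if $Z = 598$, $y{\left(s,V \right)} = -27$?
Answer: $1680$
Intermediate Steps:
$F{\left(z,G \right)} = -7350 - 210 G$ ($F{\left(z,G \right)} = \left(-432 + 222\right) \left(35 + G\right) = - 210 \left(35 + G\right) = -7350 - 210 G$)
$- F{\left(Z,y{\left(\left(-2\right) 9,4 \right)} \right)} = - (-7350 - -5670) = - (-7350 + 5670) = \left(-1\right) \left(-1680\right) = 1680$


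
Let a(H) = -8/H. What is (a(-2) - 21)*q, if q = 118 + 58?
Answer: -2992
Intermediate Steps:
a(H) = -8/H
q = 176
(a(-2) - 21)*q = (-8/(-2) - 21)*176 = (-8*(-½) - 21)*176 = (4 - 21)*176 = -17*176 = -2992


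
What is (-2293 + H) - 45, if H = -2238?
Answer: -4576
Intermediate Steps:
(-2293 + H) - 45 = (-2293 - 2238) - 45 = -4531 - 45 = -4576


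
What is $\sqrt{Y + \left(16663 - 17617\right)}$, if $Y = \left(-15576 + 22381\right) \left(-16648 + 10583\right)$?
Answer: $i \sqrt{41273279} \approx 6424.4 i$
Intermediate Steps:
$Y = -41272325$ ($Y = 6805 \left(-6065\right) = -41272325$)
$\sqrt{Y + \left(16663 - 17617\right)} = \sqrt{-41272325 + \left(16663 - 17617\right)} = \sqrt{-41272325 - 954} = \sqrt{-41273279} = i \sqrt{41273279}$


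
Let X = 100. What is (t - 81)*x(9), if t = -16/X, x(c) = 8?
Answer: -16232/25 ≈ -649.28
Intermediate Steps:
t = -4/25 (t = -16/100 = -16*1/100 = -4/25 ≈ -0.16000)
(t - 81)*x(9) = (-4/25 - 81)*8 = -2029/25*8 = -16232/25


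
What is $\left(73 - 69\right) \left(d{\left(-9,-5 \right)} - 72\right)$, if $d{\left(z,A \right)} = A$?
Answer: $-308$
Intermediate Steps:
$\left(73 - 69\right) \left(d{\left(-9,-5 \right)} - 72\right) = \left(73 - 69\right) \left(-5 - 72\right) = \left(73 - 69\right) \left(-77\right) = 4 \left(-77\right) = -308$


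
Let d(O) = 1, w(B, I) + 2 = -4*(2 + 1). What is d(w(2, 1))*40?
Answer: 40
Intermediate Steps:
w(B, I) = -14 (w(B, I) = -2 - 4*(2 + 1) = -2 - 4*3 = -2 - 12 = -14)
d(w(2, 1))*40 = 1*40 = 40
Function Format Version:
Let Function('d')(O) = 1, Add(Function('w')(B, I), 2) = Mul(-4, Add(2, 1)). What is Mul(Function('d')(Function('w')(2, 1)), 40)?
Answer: 40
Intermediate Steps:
Function('w')(B, I) = -14 (Function('w')(B, I) = Add(-2, Mul(-4, Add(2, 1))) = Add(-2, Mul(-4, 3)) = Add(-2, -12) = -14)
Mul(Function('d')(Function('w')(2, 1)), 40) = Mul(1, 40) = 40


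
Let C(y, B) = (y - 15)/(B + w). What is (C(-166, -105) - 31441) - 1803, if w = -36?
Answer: -4687223/141 ≈ -33243.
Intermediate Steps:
C(y, B) = (-15 + y)/(-36 + B) (C(y, B) = (y - 15)/(B - 36) = (-15 + y)/(-36 + B))
(C(-166, -105) - 31441) - 1803 = ((-15 - 166)/(-36 - 105) - 31441) - 1803 = (-181/(-141) - 31441) - 1803 = (-1/141*(-181) - 31441) - 1803 = (181/141 - 31441) - 1803 = -4433000/141 - 1803 = -4687223/141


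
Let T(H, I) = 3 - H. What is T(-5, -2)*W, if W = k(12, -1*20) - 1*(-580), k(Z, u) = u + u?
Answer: 4320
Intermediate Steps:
k(Z, u) = 2*u
W = 540 (W = 2*(-1*20) - 1*(-580) = 2*(-20) + 580 = -40 + 580 = 540)
T(-5, -2)*W = (3 - 1*(-5))*540 = (3 + 5)*540 = 8*540 = 4320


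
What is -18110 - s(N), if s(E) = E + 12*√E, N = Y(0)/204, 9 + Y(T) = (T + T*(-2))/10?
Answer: -1231477/68 - 6*I*√51/17 ≈ -18110.0 - 2.5205*I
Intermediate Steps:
Y(T) = -9 - T/10 (Y(T) = -9 + (T + T*(-2))/10 = -9 + (T - 2*T)*(⅒) = -9 - T*(⅒) = -9 - T/10)
N = -3/68 (N = (-9 - ⅒*0)/204 = (-9 + 0)*(1/204) = -9*1/204 = -3/68 ≈ -0.044118)
-18110 - s(N) = -18110 - (-3/68 + 12*√(-3/68)) = -18110 - (-3/68 + 12*(I*√51/34)) = -18110 - (-3/68 + 6*I*√51/17) = -18110 + (3/68 - 6*I*√51/17) = -1231477/68 - 6*I*√51/17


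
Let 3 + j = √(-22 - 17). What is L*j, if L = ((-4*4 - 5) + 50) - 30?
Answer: 3 - I*√39 ≈ 3.0 - 6.245*I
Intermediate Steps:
j = -3 + I*√39 (j = -3 + √(-22 - 17) = -3 + √(-39) = -3 + I*√39 ≈ -3.0 + 6.245*I)
L = -1 (L = ((-16 - 5) + 50) - 30 = (-21 + 50) - 30 = 29 - 30 = -1)
L*j = -(-3 + I*√39) = 3 - I*√39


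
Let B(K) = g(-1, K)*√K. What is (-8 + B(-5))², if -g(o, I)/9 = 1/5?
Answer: 239/5 + 144*I*√5/5 ≈ 47.8 + 64.399*I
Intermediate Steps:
g(o, I) = -9/5
B(K) = -9*√K/5
(-8 + B(-5))² = (-8 - 9*I*√5/5)²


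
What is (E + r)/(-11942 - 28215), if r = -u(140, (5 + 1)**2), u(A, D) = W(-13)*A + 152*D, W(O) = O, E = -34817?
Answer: 38469/40157 ≈ 0.95796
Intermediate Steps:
u(A, D) = -13*A + 152*D
r = -3652 (r = -(-13*140 + 152*(5 + 1)**2) = -(-1820 + 152*6**2) = -(-1820 + 152*36) = -(-1820 + 5472) = -1*3652 = -3652)
(E + r)/(-11942 - 28215) = (-34817 - 3652)/(-11942 - 28215) = -38469/(-40157) = -38469*(-1/40157) = 38469/40157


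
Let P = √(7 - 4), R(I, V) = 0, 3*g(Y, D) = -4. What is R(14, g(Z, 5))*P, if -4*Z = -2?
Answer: 0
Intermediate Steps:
Z = ½ (Z = -¼*(-2) = ½ ≈ 0.50000)
g(Y, D) = -4/3 (g(Y, D) = (⅓)*(-4) = -4/3)
P = √3 ≈ 1.7320
R(14, g(Z, 5))*P = 0*√3 = 0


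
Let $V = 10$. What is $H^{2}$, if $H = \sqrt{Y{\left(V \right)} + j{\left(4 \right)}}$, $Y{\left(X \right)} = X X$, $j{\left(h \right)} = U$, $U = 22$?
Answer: $122$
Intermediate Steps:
$j{\left(h \right)} = 22$
$Y{\left(X \right)} = X^{2}$
$H = \sqrt{122}$ ($H = \sqrt{10^{2} + 22} = \sqrt{100 + 22} = \sqrt{122} \approx 11.045$)
$H^{2} = \left(\sqrt{122}\right)^{2} = 122$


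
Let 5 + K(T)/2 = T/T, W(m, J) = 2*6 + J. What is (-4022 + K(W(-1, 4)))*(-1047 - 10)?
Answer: 4259710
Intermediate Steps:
W(m, J) = 12 + J
K(T) = -8 (K(T) = -10 + 2*(T/T) = -10 + 2*1 = -10 + 2 = -8)
(-4022 + K(W(-1, 4)))*(-1047 - 10) = (-4022 - 8)*(-1047 - 10) = -4030*(-1057) = 4259710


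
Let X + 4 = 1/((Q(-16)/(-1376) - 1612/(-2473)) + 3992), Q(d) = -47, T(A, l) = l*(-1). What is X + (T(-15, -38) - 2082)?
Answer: -27825155885984/13586503559 ≈ -2048.0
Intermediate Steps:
T(A, l) = -l
X = -54342611388/13586503559 (X = -4 + 1/((-47/(-1376) - 1612/(-2473)) + 3992) = -4 + 1/((-47*(-1/1376) - 1612*(-1/2473)) + 3992) = -4 + 1/((47/1376 + 1612/2473) + 3992) = -4 + 1/(2334343/3402848 + 3992) = -4 + 1/(13586503559/3402848) = -4 + 3402848/13586503559 = -54342611388/13586503559 ≈ -3.9997)
X + (T(-15, -38) - 2082) = -54342611388/13586503559 + (-1*(-38) - 2082) = -54342611388/13586503559 + (38 - 2082) = -54342611388/13586503559 - 2044 = -27825155885984/13586503559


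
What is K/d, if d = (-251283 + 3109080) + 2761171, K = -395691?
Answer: -9651/137048 ≈ -0.070421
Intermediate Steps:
d = 5618968 (d = 2857797 + 2761171 = 5618968)
K/d = -395691/5618968 = -395691*1/5618968 = -9651/137048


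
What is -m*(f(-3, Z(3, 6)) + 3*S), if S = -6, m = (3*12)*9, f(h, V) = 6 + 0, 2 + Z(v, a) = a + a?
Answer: 3888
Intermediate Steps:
Z(v, a) = -2 + 2*a (Z(v, a) = -2 + (a + a) = -2 + 2*a)
f(h, V) = 6
m = 324 (m = 36*9 = 324)
-m*(f(-3, Z(3, 6)) + 3*S) = -324*(6 + 3*(-6)) = -324*(6 - 18) = -324*(-12) = -1*(-3888) = 3888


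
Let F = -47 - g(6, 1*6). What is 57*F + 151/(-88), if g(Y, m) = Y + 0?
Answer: -265999/88 ≈ -3022.7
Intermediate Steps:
g(Y, m) = Y
F = -53 (F = -47 - 1*6 = -47 - 6 = -53)
57*F + 151/(-88) = 57*(-53) + 151/(-88) = -3021 + 151*(-1/88) = -3021 - 151/88 = -265999/88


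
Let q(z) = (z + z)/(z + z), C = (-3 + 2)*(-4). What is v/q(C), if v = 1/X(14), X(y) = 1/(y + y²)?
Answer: 210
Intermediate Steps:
C = 4 (C = -1*(-4) = 4)
v = 210 (v = 1/(1/(14*(1 + 14))) = 1/((1/14)/15) = 1/((1/14)*(1/15)) = 1/(1/210) = 210)
q(z) = 1 (q(z) = (2*z)/((2*z)) = (2*z)*(1/(2*z)) = 1)
v/q(C) = 210/1 = 210*1 = 210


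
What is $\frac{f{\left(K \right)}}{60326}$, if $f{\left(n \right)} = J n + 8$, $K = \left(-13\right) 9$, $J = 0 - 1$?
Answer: $\frac{125}{60326} \approx 0.0020721$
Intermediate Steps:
$J = -1$ ($J = 0 - 1 = -1$)
$K = -117$
$f{\left(n \right)} = 8 - n$ ($f{\left(n \right)} = - n + 8 = 8 - n$)
$\frac{f{\left(K \right)}}{60326} = \frac{8 - -117}{60326} = \left(8 + 117\right) \frac{1}{60326} = 125 \cdot \frac{1}{60326} = \frac{125}{60326}$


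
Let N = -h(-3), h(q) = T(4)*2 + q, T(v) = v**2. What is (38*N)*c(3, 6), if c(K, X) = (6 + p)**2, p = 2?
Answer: -70528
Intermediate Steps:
c(K, X) = 64 (c(K, X) = (6 + 2)**2 = 8**2 = 64)
h(q) = 32 + q (h(q) = 4**2*2 + q = 16*2 + q = 32 + q)
N = -29 (N = -(32 - 3) = -1*29 = -29)
(38*N)*c(3, 6) = (38*(-29))*64 = -1102*64 = -70528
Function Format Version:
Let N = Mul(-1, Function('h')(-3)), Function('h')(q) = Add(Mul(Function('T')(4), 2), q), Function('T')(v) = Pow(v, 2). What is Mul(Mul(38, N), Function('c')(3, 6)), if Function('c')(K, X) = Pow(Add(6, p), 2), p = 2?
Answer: -70528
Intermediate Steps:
Function('c')(K, X) = 64 (Function('c')(K, X) = Pow(Add(6, 2), 2) = Pow(8, 2) = 64)
Function('h')(q) = Add(32, q) (Function('h')(q) = Add(Mul(Pow(4, 2), 2), q) = Add(Mul(16, 2), q) = Add(32, q))
N = -29 (N = Mul(-1, Add(32, -3)) = Mul(-1, 29) = -29)
Mul(Mul(38, N), Function('c')(3, 6)) = Mul(Mul(38, -29), 64) = Mul(-1102, 64) = -70528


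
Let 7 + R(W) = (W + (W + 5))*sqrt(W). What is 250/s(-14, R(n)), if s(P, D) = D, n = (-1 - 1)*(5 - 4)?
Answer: -1750/51 - 250*I*sqrt(2)/51 ≈ -34.314 - 6.9324*I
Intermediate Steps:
n = -2 (n = -2*1 = -2)
R(W) = -7 + sqrt(W)*(5 + 2*W) (R(W) = -7 + (W + (W + 5))*sqrt(W) = -7 + (W + (5 + W))*sqrt(W) = -7 + (5 + 2*W)*sqrt(W) = -7 + sqrt(W)*(5 + 2*W))
250/s(-14, R(n)) = 250/(-7 + 2*(-2)**(3/2) + 5*sqrt(-2)) = 250/(-7 + 2*(-2*I*sqrt(2)) + 5*(I*sqrt(2))) = 250/(-7 - 4*I*sqrt(2) + 5*I*sqrt(2)) = 250/(-7 + I*sqrt(2))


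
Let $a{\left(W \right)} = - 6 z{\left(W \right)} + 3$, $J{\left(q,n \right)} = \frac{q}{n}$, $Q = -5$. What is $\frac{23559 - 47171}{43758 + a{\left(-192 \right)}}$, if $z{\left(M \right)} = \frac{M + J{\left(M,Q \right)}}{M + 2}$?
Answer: $- \frac{11215700}{20784171} \approx -0.53963$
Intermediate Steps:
$z{\left(M \right)} = \frac{4 M}{5 \left(2 + M\right)}$ ($z{\left(M \right)} = \frac{M + \frac{M}{-5}}{M + 2} = \frac{M + M \left(- \frac{1}{5}\right)}{2 + M} = \frac{M - \frac{M}{5}}{2 + M} = \frac{\frac{4}{5} M}{2 + M} = \frac{4 M}{5 \left(2 + M\right)}$)
$a{\left(W \right)} = 3 - \frac{24 W}{5 \left(2 + W\right)}$ ($a{\left(W \right)} = - 6 \frac{4 W}{5 \left(2 + W\right)} + 3 = - \frac{24 W}{5 \left(2 + W\right)} + 3 = 3 - \frac{24 W}{5 \left(2 + W\right)}$)
$\frac{23559 - 47171}{43758 + a{\left(-192 \right)}} = \frac{23559 - 47171}{43758 + \frac{3 \left(10 - -576\right)}{5 \left(2 - 192\right)}} = - \frac{23612}{43758 + \frac{3 \left(10 + 576\right)}{5 \left(-190\right)}} = - \frac{23612}{43758 + \frac{3}{5} \left(- \frac{1}{190}\right) 586} = - \frac{23612}{43758 - \frac{879}{475}} = - \frac{23612}{\frac{20784171}{475}} = \left(-23612\right) \frac{475}{20784171} = - \frac{11215700}{20784171}$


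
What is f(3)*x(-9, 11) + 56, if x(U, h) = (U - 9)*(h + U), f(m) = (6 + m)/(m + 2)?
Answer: -44/5 ≈ -8.8000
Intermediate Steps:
f(m) = (6 + m)/(2 + m)
x(U, h) = (-9 + U)*(U + h)
f(3)*x(-9, 11) + 56 = ((6 + 3)/(2 + 3))*((-9)**2 - 9*(-9) - 9*11 - 9*11) + 56 = (9/5)*(81 + 81 - 99 - 99) + 56 = ((1/5)*9)*(-36) + 56 = (9/5)*(-36) + 56 = -324/5 + 56 = -44/5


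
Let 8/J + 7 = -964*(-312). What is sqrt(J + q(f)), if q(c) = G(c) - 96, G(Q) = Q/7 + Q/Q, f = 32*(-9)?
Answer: I*sqrt(603439724017879)/2105327 ≈ 11.668*I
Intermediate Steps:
f = -288
G(Q) = 1 + Q/7 (G(Q) = Q*(1/7) + 1 = Q/7 + 1 = 1 + Q/7)
q(c) = -95 + c/7 (q(c) = (1 + c/7) - 96 = -95 + c/7)
J = 8/300761 (J = 8/(-7 - 964*(-312)) = 8/(-7 + 300768) = 8/300761 ≈ 2.6599e-5)
sqrt(J + q(f)) = sqrt(8/300761 + (-95 + (1/7)*(-288))) = sqrt(8/300761 + (-95 - 288/7)) = sqrt(8/300761 - 953/7) = sqrt(-286625177/2105327) = I*sqrt(603439724017879)/2105327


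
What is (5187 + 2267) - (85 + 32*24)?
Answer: 6601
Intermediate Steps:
(5187 + 2267) - (85 + 32*24) = 7454 - (85 + 768) = 7454 - 1*853 = 7454 - 853 = 6601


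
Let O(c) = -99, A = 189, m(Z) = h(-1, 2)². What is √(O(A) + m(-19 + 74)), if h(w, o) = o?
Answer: I*√95 ≈ 9.7468*I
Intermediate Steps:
m(Z) = 4 (m(Z) = 2² = 4)
√(O(A) + m(-19 + 74)) = √(-99 + 4) = √(-95) = I*√95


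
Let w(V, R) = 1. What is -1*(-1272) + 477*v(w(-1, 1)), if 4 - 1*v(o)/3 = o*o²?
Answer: 5565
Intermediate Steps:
v(o) = 12 - 3*o³ (v(o) = 12 - 3*o*o² = 12 - 3*o³)
-1*(-1272) + 477*v(w(-1, 1)) = -1*(-1272) + 477*(12 - 3*1³) = 1272 + 477*(12 - 3*1) = 1272 + 477*(12 - 3) = 1272 + 477*9 = 1272 + 4293 = 5565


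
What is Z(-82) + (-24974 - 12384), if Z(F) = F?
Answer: -37440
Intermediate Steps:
Z(-82) + (-24974 - 12384) = -82 + (-24974 - 12384) = -82 - 37358 = -37440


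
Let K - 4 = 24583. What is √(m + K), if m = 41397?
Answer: 8*√1031 ≈ 256.87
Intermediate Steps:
K = 24587 (K = 4 + 24583 = 24587)
√(m + K) = √(41397 + 24587) = √65984 = 8*√1031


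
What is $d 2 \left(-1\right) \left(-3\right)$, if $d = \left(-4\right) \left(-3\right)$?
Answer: $72$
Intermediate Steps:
$d = 12$
$d 2 \left(-1\right) \left(-3\right) = 12 \cdot 2 \left(-1\right) \left(-3\right) = 12 \left(\left(-2\right) \left(-3\right)\right) = 12 \cdot 6 = 72$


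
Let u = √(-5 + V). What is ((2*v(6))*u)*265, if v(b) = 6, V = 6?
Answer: 3180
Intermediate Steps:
u = 1 (u = √(-5 + 6) = √1 = 1)
((2*v(6))*u)*265 = ((2*6)*1)*265 = (12*1)*265 = 12*265 = 3180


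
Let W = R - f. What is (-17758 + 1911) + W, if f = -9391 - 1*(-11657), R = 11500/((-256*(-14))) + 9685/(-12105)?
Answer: -39285784585/2169216 ≈ -18111.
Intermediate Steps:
R = 5224823/2169216 (R = 11500/3584 + 9685*(-1/12105) = 11500*(1/3584) - 1937/2421 = 2875/896 - 1937/2421 = 5224823/2169216 ≈ 2.4086)
f = 2266 (f = -9391 + 11657 = 2266)
W = -4910218633/2169216 (W = 5224823/2169216 - 1*2266 = 5224823/2169216 - 2266 = -4910218633/2169216 ≈ -2263.6)
(-17758 + 1911) + W = (-17758 + 1911) - 4910218633/2169216 = -15847 - 4910218633/2169216 = -39285784585/2169216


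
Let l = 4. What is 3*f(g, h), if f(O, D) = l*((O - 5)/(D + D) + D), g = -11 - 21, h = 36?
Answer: 2555/6 ≈ 425.83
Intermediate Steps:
g = -32
f(O, D) = 4*D + 2*(-5 + O)/D (f(O, D) = 4*((O - 5)/(D + D) + D) = 4*((-5 + O)/((2*D)) + D) = 4*((-5 + O)*(1/(2*D)) + D) = 4*((-5 + O)/(2*D) + D) = 4*(D + (-5 + O)/(2*D)) = 4*D + 2*(-5 + O)/D)
3*f(g, h) = 3*(2*(-5 - 32 + 2*36²)/36) = 3*(2*(1/36)*(-5 - 32 + 2*1296)) = 3*(2*(1/36)*(-5 - 32 + 2592)) = 3*(2*(1/36)*2555) = 3*(2555/18) = 2555/6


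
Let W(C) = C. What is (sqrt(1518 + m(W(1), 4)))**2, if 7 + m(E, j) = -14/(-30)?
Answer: 22672/15 ≈ 1511.5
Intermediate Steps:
m(E, j) = -98/15 (m(E, j) = -7 - 14/(-30) = -7 - 14*(-1/30) = -7 + 7/15 = -98/15)
(sqrt(1518 + m(W(1), 4)))**2 = (sqrt(1518 - 98/15))**2 = (sqrt(22672/15))**2 = (4*sqrt(21255)/15)**2 = 22672/15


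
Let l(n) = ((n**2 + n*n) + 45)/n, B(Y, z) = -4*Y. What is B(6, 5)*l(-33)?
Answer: 17784/11 ≈ 1616.7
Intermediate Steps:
l(n) = (45 + 2*n**2)/n (l(n) = ((n**2 + n**2) + 45)/n = (2*n**2 + 45)/n = (45 + 2*n**2)/n)
B(6, 5)*l(-33) = (-4*6)*(2*(-33) + 45/(-33)) = -24*(-66 + 45*(-1/33)) = -24*(-66 - 15/11) = -24*(-741/11) = 17784/11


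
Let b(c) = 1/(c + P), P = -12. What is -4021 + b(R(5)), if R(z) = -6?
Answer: -72379/18 ≈ -4021.1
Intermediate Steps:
b(c) = 1/(-12 + c) (b(c) = 1/(c - 12) = 1/(-12 + c))
-4021 + b(R(5)) = -4021 + 1/(-12 - 6) = -4021 + 1/(-18) = -4021 - 1/18 = -72379/18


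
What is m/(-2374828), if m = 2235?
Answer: -2235/2374828 ≈ -0.00094112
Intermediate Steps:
m/(-2374828) = 2235/(-2374828) = 2235*(-1/2374828) = -2235/2374828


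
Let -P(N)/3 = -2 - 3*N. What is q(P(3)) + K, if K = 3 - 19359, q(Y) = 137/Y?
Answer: -638611/33 ≈ -19352.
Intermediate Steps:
P(N) = 6 + 9*N (P(N) = -3*(-2 - 3*N) = 6 + 9*N)
K = -19356
q(P(3)) + K = 137/(6 + 9*3) - 19356 = 137/(6 + 27) - 19356 = 137/33 - 19356 = -638611/33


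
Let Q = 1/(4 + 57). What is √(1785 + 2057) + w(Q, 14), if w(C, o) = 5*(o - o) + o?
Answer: 14 + √3842 ≈ 75.984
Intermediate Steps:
Q = 1/61 ≈ 0.016393
w(C, o) = o (w(C, o) = 5*0 + o = 0 + o = o)
√(1785 + 2057) + w(Q, 14) = √(1785 + 2057) + 14 = √3842 + 14 = 14 + √3842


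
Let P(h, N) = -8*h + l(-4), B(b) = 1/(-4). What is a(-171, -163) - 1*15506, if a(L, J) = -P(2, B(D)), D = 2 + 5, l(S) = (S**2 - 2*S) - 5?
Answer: -15509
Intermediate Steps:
l(S) = -5 + S**2 - 2*S
D = 7
B(b) = -1/4
P(h, N) = 19 - 8*h (P(h, N) = -8*h + (-5 + (-4)**2 - 2*(-4)) = -8*h + (-5 + 16 + 8) = -8*h + 19 = 19 - 8*h)
a(L, J) = -3 (a(L, J) = -(19 - 8*2) = -(19 - 16) = -1*3 = -3)
a(-171, -163) - 1*15506 = -3 - 1*15506 = -3 - 15506 = -15509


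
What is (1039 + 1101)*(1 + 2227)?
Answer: 4767920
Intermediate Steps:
(1039 + 1101)*(1 + 2227) = 2140*2228 = 4767920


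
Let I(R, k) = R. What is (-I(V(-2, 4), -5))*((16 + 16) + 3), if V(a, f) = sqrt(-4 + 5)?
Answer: -35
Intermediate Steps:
V(a, f) = 1 (V(a, f) = sqrt(1) = 1)
(-I(V(-2, 4), -5))*((16 + 16) + 3) = (-1*1)*((16 + 16) + 3) = -(32 + 3) = -1*35 = -35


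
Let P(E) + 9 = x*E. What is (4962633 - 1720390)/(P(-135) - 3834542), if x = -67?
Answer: -3242243/3825506 ≈ -0.84753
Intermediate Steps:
P(E) = -9 - 67*E
(4962633 - 1720390)/(P(-135) - 3834542) = (4962633 - 1720390)/((-9 - 67*(-135)) - 3834542) = 3242243/((-9 + 9045) - 3834542) = 3242243/(9036 - 3834542) = 3242243/(-3825506) = 3242243*(-1/3825506) = -3242243/3825506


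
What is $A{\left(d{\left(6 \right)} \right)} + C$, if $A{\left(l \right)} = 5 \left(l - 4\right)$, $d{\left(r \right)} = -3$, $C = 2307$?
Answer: $2272$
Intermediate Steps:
$A{\left(l \right)} = -20 + 5 l$ ($A{\left(l \right)} = 5 \left(-4 + l\right) = -20 + 5 l$)
$A{\left(d{\left(6 \right)} \right)} + C = \left(-20 + 5 \left(-3\right)\right) + 2307 = \left(-20 - 15\right) + 2307 = -35 + 2307 = 2272$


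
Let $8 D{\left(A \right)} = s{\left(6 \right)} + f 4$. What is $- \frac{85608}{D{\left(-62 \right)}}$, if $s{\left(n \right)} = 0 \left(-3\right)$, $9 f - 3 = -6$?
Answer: $513648$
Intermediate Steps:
$f = - \frac{1}{3}$ ($f = \frac{1}{3} + \frac{1}{9} \left(-6\right) = \frac{1}{3} - \frac{2}{3} = - \frac{1}{3} \approx -0.33333$)
$s{\left(n \right)} = 0$
$D{\left(A \right)} = - \frac{1}{6}$ ($D{\left(A \right)} = \frac{0 - \frac{4}{3}}{8} = \frac{1}{8} \left(- \frac{4}{3}\right) = - \frac{1}{6}$)
$- \frac{85608}{D{\left(-62 \right)}} = - \frac{85608}{- \frac{1}{6}} = \left(-85608\right) \left(-6\right) = 513648$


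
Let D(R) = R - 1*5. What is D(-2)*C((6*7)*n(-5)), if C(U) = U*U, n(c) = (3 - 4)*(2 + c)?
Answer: -111132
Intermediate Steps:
n(c) = -2 - c (n(c) = -(2 + c) = -2 - c)
D(R) = -5 + R (D(R) = R - 5 = -5 + R)
C(U) = U²
D(-2)*C((6*7)*n(-5)) = (-5 - 2)*((6*7)*(-2 - 1*(-5)))² = -7*1764*(-2 + 5)² = -7*(42*3)² = -7*126² = -7*15876 = -111132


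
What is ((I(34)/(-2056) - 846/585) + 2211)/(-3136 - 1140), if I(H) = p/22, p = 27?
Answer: -6496263317/12571782080 ≈ -0.51673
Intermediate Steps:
I(H) = 27/22
((I(34)/(-2056) - 846/585) + 2211)/(-3136 - 1140) = (((27/22)/(-2056) - 846/585) + 2211)/(-3136 - 1140) = (((27/22)*(-1/2056) - 846*1/585) + 2211)/(-4276) = ((-27/45232 - 94/65) + 2211)*(-1/4276) = (-4253563/2940080 + 2211)*(-1/4276) = (6496263317/2940080)*(-1/4276) = -6496263317/12571782080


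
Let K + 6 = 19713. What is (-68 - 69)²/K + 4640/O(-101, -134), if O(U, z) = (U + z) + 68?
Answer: -88306057/3291069 ≈ -26.832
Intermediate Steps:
K = 19707 (K = -6 + 19713 = 19707)
O(U, z) = 68 + U + z
(-68 - 69)²/K + 4640/O(-101, -134) = (-68 - 69)²/19707 + 4640/(68 - 101 - 134) = (-137)²*(1/19707) + 4640/(-167) = 18769*(1/19707) + 4640*(-1/167) = 18769/19707 - 4640/167 = -88306057/3291069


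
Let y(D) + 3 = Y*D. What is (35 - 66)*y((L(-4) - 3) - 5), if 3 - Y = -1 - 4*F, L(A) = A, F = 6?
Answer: 10509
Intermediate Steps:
Y = 28 (Y = 3 - (-1 - 4*6) = 3 - (-1 - 24) = 3 - 1*(-25) = 3 + 25 = 28)
y(D) = -3 + 28*D
(35 - 66)*y((L(-4) - 3) - 5) = (35 - 66)*(-3 + 28*((-4 - 3) - 5)) = -31*(-3 + 28*(-7 - 5)) = -31*(-3 + 28*(-12)) = -31*(-3 - 336) = -31*(-339) = 10509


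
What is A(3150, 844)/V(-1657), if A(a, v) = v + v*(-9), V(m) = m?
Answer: 6752/1657 ≈ 4.0748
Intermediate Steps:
A(a, v) = -8*v (A(a, v) = v - 9*v = -8*v)
A(3150, 844)/V(-1657) = -8*844/(-1657) = -6752*(-1/1657) = 6752/1657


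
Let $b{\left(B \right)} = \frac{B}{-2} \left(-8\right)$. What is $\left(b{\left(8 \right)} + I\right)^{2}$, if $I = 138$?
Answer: $28900$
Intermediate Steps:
$b{\left(B \right)} = 4 B$ ($b{\left(B \right)} = B \left(- \frac{1}{2}\right) \left(-8\right) = - \frac{B}{2} \left(-8\right) = 4 B$)
$\left(b{\left(8 \right)} + I\right)^{2} = \left(4 \cdot 8 + 138\right)^{2} = \left(32 + 138\right)^{2} = 170^{2} = 28900$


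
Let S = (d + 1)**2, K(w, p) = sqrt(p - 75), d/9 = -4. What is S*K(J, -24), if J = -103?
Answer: 3675*I*sqrt(11) ≈ 12189.0*I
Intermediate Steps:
d = -36 (d = 9*(-4) = -36)
K(w, p) = sqrt(-75 + p)
S = 1225 (S = (-36 + 1)**2 = (-35)**2 = 1225)
S*K(J, -24) = 1225*sqrt(-75 - 24) = 1225*sqrt(-99) = 1225*(3*I*sqrt(11)) = 3675*I*sqrt(11)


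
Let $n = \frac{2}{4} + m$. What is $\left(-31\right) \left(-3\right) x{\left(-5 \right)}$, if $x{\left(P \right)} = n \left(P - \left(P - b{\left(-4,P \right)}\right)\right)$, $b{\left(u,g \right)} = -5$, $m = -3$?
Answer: $\frac{2325}{2} \approx 1162.5$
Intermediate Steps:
$n = - \frac{5}{2}$ ($n = \frac{2}{4} - 3 = 2 \cdot \frac{1}{4} - 3 = \frac{1}{2} - 3 = - \frac{5}{2} \approx -2.5$)
$x{\left(P \right)} = \frac{25}{2}$ ($x{\left(P \right)} = - \frac{5 \left(P - \left(5 + P\right)\right)}{2} = \left(- \frac{5}{2}\right) \left(-5\right) = \frac{25}{2}$)
$\left(-31\right) \left(-3\right) x{\left(-5 \right)} = \left(-31\right) \left(-3\right) \frac{25}{2} = 93 \cdot \frac{25}{2} = \frac{2325}{2}$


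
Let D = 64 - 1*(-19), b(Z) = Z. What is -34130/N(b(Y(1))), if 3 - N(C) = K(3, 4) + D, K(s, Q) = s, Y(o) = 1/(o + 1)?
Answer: 34130/83 ≈ 411.20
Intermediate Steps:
Y(o) = 1/(1 + o)
D = 83 (D = 64 + 19 = 83)
N(C) = -83 (N(C) = 3 - (3 + 83) = 3 - 1*86 = 3 - 86 = -83)
-34130/N(b(Y(1))) = -34130/(-83) = -34130*(-1/83) = 34130/83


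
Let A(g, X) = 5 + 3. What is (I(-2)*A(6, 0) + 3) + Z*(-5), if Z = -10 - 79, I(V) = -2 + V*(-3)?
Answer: 480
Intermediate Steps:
I(V) = -2 - 3*V
A(g, X) = 8
Z = -89
(I(-2)*A(6, 0) + 3) + Z*(-5) = ((-2 - 3*(-2))*8 + 3) - 89*(-5) = ((-2 + 6)*8 + 3) + 445 = (4*8 + 3) + 445 = (32 + 3) + 445 = 35 + 445 = 480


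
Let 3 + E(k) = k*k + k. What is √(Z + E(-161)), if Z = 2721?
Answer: √28478 ≈ 168.75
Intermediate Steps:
E(k) = -3 + k + k² (E(k) = -3 + (k*k + k) = -3 + (k² + k) = -3 + (k + k²) = -3 + k + k²)
√(Z + E(-161)) = √(2721 + (-3 - 161 + (-161)²)) = √(2721 + (-3 - 161 + 25921)) = √(2721 + 25757) = √28478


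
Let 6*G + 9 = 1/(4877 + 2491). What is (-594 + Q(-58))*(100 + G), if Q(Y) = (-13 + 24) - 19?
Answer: -1310701189/22104 ≈ -59297.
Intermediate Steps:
Q(Y) = -8 (Q(Y) = 11 - 19 = -8)
G = -66311/44208 (G = -3/2 + 1/(6*(4877 + 2491)) = -3/2 + (⅙)/7368 = -3/2 + (⅙)*(1/7368) = -3/2 + 1/44208 = -66311/44208 ≈ -1.5000)
(-594 + Q(-58))*(100 + G) = (-594 - 8)*(100 - 66311/44208) = -602*4354489/44208 = -1310701189/22104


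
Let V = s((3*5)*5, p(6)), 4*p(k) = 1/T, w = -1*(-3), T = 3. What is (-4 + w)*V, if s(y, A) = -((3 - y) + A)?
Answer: -863/12 ≈ -71.917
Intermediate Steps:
w = 3
p(k) = 1/12 (p(k) = (¼)/3 = (¼)*(⅓) = 1/12)
s(y, A) = -3 + y - A (s(y, A) = -(3 + A - y) = -3 + y - A)
V = 863/12 (V = -3 + (3*5)*5 - 1*1/12 = -3 + 15*5 - 1/12 = -3 + 75 - 1/12 = 863/12 ≈ 71.917)
(-4 + w)*V = (-4 + 3)*(863/12) = -1*863/12 = -863/12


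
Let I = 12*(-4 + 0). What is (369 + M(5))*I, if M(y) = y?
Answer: -17952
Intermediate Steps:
I = -48 (I = 12*(-4) = -48)
(369 + M(5))*I = (369 + 5)*(-48) = 374*(-48) = -17952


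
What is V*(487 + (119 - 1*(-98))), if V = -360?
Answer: -253440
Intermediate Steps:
V*(487 + (119 - 1*(-98))) = -360*(487 + (119 - 1*(-98))) = -360*(487 + (119 + 98)) = -360*(487 + 217) = -360*704 = -253440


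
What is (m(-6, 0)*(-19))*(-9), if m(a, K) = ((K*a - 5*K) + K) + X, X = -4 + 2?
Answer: -342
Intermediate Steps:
X = -2
m(a, K) = -2 - 4*K + K*a (m(a, K) = ((K*a - 5*K) + K) - 2 = ((-5*K + K*a) + K) - 2 = (-4*K + K*a) - 2 = -2 - 4*K + K*a)
(m(-6, 0)*(-19))*(-9) = ((-2 - 4*0 + 0*(-6))*(-19))*(-9) = ((-2 + 0 + 0)*(-19))*(-9) = -2*(-19)*(-9) = 38*(-9) = -342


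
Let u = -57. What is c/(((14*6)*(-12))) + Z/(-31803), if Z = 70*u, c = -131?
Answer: 2729371/10685808 ≈ 0.25542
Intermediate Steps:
Z = -3990 (Z = 70*(-57) = -3990)
c/(((14*6)*(-12))) + Z/(-31803) = -131/((14*6)*(-12)) - 3990/(-31803) = -131/(84*(-12)) - 3990*(-1/31803) = -131/(-1008) + 1330/10601 = -131*(-1/1008) + 1330/10601 = 131/1008 + 1330/10601 = 2729371/10685808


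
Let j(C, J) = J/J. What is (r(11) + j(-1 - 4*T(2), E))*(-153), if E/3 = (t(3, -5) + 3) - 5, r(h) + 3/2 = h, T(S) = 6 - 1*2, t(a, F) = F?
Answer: -3213/2 ≈ -1606.5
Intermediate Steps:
T(S) = 4 (T(S) = 6 - 2 = 4)
r(h) = -3/2 + h
E = -21 (E = 3*((-5 + 3) - 5) = 3*(-2 - 5) = 3*(-7) = -21)
j(C, J) = 1
(r(11) + j(-1 - 4*T(2), E))*(-153) = ((-3/2 + 11) + 1)*(-153) = (19/2 + 1)*(-153) = (21/2)*(-153) = -3213/2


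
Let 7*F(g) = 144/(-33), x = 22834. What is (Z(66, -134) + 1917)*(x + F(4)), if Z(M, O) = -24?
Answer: 3328215810/77 ≈ 4.3224e+7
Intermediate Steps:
F(g) = -48/77 (F(g) = (144/(-33))/7 = (144*(-1/33))/7 = (1/7)*(-48/11) = -48/77)
(Z(66, -134) + 1917)*(x + F(4)) = (-24 + 1917)*(22834 - 48/77) = 1893*(1758170/77) = 3328215810/77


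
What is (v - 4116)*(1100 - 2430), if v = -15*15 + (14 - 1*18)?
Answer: 5778850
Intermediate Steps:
v = -229 (v = -225 + (14 - 18) = -225 - 4 = -229)
(v - 4116)*(1100 - 2430) = (-229 - 4116)*(1100 - 2430) = -4345*(-1330) = 5778850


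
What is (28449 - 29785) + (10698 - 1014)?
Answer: 8348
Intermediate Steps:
(28449 - 29785) + (10698 - 1014) = -1336 + 9684 = 8348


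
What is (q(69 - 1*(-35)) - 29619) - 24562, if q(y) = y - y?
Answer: -54181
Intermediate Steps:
q(y) = 0
(q(69 - 1*(-35)) - 29619) - 24562 = (0 - 29619) - 24562 = -29619 - 24562 = -54181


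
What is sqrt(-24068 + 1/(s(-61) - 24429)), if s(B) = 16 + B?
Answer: I*sqrt(14416170662442)/24474 ≈ 155.14*I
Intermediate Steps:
sqrt(-24068 + 1/(s(-61) - 24429)) = sqrt(-24068 + 1/((16 - 61) - 24429)) = sqrt(-24068 + 1/(-45 - 24429)) = sqrt(-24068 + 1/(-24474)) = sqrt(-24068 - 1/24474) = sqrt(-589040233/24474) = I*sqrt(14416170662442)/24474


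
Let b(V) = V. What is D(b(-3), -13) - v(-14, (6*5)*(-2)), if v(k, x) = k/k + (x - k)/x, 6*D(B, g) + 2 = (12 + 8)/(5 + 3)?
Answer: -101/60 ≈ -1.6833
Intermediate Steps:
D(B, g) = 1/12 (D(B, g) = -⅓ + ((12 + 8)/(5 + 3))/6 = -⅓ + (20/8)/6 = -⅓ + (20*(⅛))/6 = -⅓ + (⅙)*(5/2) = -⅓ + 5/12 = 1/12)
v(k, x) = 1 + (x - k)/x
D(b(-3), -13) - v(-14, (6*5)*(-2)) = 1/12 - (2 - 1*(-14)/(6*5)*(-2)) = 1/12 - (2 - 1*(-14)/30*(-2)) = 1/12 - (2 - 1*(-14)/(-60)) = 1/12 - (2 - 1*(-14)*(-1/60)) = 1/12 - (2 - 7/30) = 1/12 - 1*53/30 = 1/12 - 53/30 = -101/60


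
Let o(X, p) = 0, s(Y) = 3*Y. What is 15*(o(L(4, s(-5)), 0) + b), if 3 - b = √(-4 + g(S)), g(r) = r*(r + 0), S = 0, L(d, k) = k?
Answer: 45 - 30*I ≈ 45.0 - 30.0*I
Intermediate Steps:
g(r) = r² (g(r) = r*r = r²)
b = 3 - 2*I (b = 3 - √(-4 + 0²) = 3 - √(-4 + 0) = 3 - √(-4) = 3 - 2*I ≈ 3.0 - 2.0*I)
15*(o(L(4, s(-5)), 0) + b) = 15*(0 + (3 - 2*I)) = 15*(3 - 2*I) = 45 - 30*I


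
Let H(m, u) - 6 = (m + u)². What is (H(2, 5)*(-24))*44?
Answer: -58080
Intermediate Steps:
H(m, u) = 6 + (m + u)²
(H(2, 5)*(-24))*44 = ((6 + (2 + 5)²)*(-24))*44 = ((6 + 7²)*(-24))*44 = ((6 + 49)*(-24))*44 = (55*(-24))*44 = -1320*44 = -58080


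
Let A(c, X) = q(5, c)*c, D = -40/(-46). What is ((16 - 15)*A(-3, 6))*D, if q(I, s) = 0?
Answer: 0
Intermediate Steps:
D = 20/23 (D = -40*(-1/46) = 20/23 ≈ 0.86957)
A(c, X) = 0 (A(c, X) = 0*c = 0)
((16 - 15)*A(-3, 6))*D = ((16 - 15)*0)*(20/23) = (1*0)*(20/23) = 0*(20/23) = 0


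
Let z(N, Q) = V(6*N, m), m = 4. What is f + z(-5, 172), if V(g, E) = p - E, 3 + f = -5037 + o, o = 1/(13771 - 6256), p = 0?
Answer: -37905659/7515 ≈ -5044.0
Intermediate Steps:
o = 1/7515 ≈ 0.00013307
f = -37875599/7515 (f = -3 + (-5037 + 1/7515) = -3 - 37853054/7515 = -37875599/7515 ≈ -5040.0)
V(g, E) = -E (V(g, E) = 0 - E = -E)
z(N, Q) = -4 (z(N, Q) = -1*4 = -4)
f + z(-5, 172) = -37875599/7515 - 4 = -37905659/7515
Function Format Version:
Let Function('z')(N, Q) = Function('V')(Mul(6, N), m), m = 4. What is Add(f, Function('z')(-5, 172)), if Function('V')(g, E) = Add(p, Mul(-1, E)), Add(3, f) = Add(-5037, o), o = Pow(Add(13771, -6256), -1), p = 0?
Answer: Rational(-37905659, 7515) ≈ -5044.0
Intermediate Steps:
o = Rational(1, 7515) (o = Pow(7515, -1) = Rational(1, 7515) ≈ 0.00013307)
f = Rational(-37875599, 7515) (f = Add(-3, Add(-5037, Rational(1, 7515))) = Add(-3, Rational(-37853054, 7515)) = Rational(-37875599, 7515) ≈ -5040.0)
Function('V')(g, E) = Mul(-1, E) (Function('V')(g, E) = Add(0, Mul(-1, E)) = Mul(-1, E))
Function('z')(N, Q) = -4 (Function('z')(N, Q) = Mul(-1, 4) = -4)
Add(f, Function('z')(-5, 172)) = Add(Rational(-37875599, 7515), -4) = Rational(-37905659, 7515)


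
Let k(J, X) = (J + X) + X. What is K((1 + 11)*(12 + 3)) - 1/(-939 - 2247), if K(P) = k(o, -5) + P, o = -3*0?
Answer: 541621/3186 ≈ 170.00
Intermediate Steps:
o = 0
k(J, X) = J + 2*X
K(P) = -10 + P (K(P) = (0 + 2*(-5)) + P = (0 - 10) + P = -10 + P)
K((1 + 11)*(12 + 3)) - 1/(-939 - 2247) = (-10 + (1 + 11)*(12 + 3)) - 1/(-939 - 2247) = (-10 + 12*15) - 1/(-3186) = (-10 + 180) - 1*(-1/3186) = 170 + 1/3186 = 541621/3186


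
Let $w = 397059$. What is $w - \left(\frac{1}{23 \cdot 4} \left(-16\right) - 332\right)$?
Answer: $\frac{9139997}{23} \approx 3.9739 \cdot 10^{5}$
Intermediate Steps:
$w - \left(\frac{1}{23 \cdot 4} \left(-16\right) - 332\right) = 397059 - \left(\frac{1}{23 \cdot 4} \left(-16\right) - 332\right) = 397059 - \left(\frac{1}{92} \left(-16\right) - 332\right) = 397059 - \left(- \frac{4}{23} - 332\right) = 397059 - - \frac{7640}{23} = 397059 + \frac{7640}{23} = \frac{9139997}{23}$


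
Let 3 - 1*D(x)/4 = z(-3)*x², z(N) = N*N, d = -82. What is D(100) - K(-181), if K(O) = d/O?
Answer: -65157910/181 ≈ -3.5999e+5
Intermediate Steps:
z(N) = N²
K(O) = -82/O
D(x) = 12 - 36*x² (D(x) = 12 - 4*(-3)²*x² = 12 - 36*x²)
D(100) - K(-181) = (12 - 36*100²) - (-82)/(-181) = (12 - 36*10000) - (-82)*(-1)/181 = (12 - 360000) - 1*82/181 = -359988 - 82/181 = -65157910/181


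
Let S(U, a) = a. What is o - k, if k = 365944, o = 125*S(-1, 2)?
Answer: -365694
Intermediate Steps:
o = 250 (o = 125*2 = 250)
o - k = 250 - 1*365944 = 250 - 365944 = -365694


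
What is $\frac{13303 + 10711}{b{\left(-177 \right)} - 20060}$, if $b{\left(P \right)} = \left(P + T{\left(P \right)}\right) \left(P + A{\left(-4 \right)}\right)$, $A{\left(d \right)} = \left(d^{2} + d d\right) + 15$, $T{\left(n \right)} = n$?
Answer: $\frac{12007}{12980} \approx 0.92504$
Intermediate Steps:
$A{\left(d \right)} = 15 + 2 d^{2}$ ($A{\left(d \right)} = \left(d^{2} + d^{2}\right) + 15 = 2 d^{2} + 15 = 15 + 2 d^{2}$)
$b{\left(P \right)} = 2 P \left(47 + P\right)$ ($b{\left(P \right)} = \left(P + P\right) \left(P + \left(15 + 2 \left(-4\right)^{2}\right)\right) = 2 P \left(P + \left(15 + 2 \cdot 16\right)\right) = 2 P \left(P + \left(15 + 32\right)\right) = 2 P \left(P + 47\right) = 2 P \left(47 + P\right)$)
$\frac{13303 + 10711}{b{\left(-177 \right)} - 20060} = \frac{13303 + 10711}{2 \left(-177\right) \left(47 - 177\right) - 20060} = \frac{24014}{2 \left(-177\right) \left(-130\right) - 20060} = \frac{24014}{46020 - 20060} = \frac{24014}{25960} = 24014 \cdot \frac{1}{25960} = \frac{12007}{12980}$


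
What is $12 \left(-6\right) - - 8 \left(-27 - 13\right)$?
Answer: $-392$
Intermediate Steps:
$12 \left(-6\right) - - 8 \left(-27 - 13\right) = -72 - \left(-8\right) \left(-40\right) = -72 - 320 = -392$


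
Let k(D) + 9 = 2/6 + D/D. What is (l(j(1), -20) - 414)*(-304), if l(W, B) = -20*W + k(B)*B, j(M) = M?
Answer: 255968/3 ≈ 85323.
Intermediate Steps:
k(D) = -23/3 (k(D) = -9 + (2/6 + D/D) = -9 + (2*(⅙) + 1) = -9 + (⅓ + 1) = -9 + 4/3 = -23/3)
l(W, B) = -20*W - 23*B/3
(l(j(1), -20) - 414)*(-304) = ((-20*1 - 23/3*(-20)) - 414)*(-304) = ((-20 + 460/3) - 414)*(-304) = (400/3 - 414)*(-304) = -842/3*(-304) = 255968/3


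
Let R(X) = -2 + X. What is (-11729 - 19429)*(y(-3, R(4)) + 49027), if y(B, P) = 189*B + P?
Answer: -1509978996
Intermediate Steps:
y(B, P) = P + 189*B
(-11729 - 19429)*(y(-3, R(4)) + 49027) = (-11729 - 19429)*(((-2 + 4) + 189*(-3)) + 49027) = -31158*((2 - 567) + 49027) = -31158*(-565 + 49027) = -31158*48462 = -1509978996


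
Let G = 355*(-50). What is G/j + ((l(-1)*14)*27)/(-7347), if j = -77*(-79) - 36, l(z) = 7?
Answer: -48803204/14809103 ≈ -3.2955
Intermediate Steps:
G = -17750
j = 6047 (j = 6083 - 36 = 6047)
G/j + ((l(-1)*14)*27)/(-7347) = -17750/6047 + ((7*14)*27)/(-7347) = -17750*1/6047 + (98*27)*(-1/7347) = -17750/6047 + 2646*(-1/7347) = -17750/6047 - 882/2449 = -48803204/14809103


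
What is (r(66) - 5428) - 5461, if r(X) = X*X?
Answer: -6533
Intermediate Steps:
r(X) = X**2
(r(66) - 5428) - 5461 = (66**2 - 5428) - 5461 = (4356 - 5428) - 5461 = -1072 - 5461 = -6533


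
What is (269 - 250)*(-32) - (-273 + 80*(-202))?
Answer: 15825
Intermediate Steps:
(269 - 250)*(-32) - (-273 + 80*(-202)) = 19*(-32) - (-273 - 16160) = -608 - 1*(-16433) = -608 + 16433 = 15825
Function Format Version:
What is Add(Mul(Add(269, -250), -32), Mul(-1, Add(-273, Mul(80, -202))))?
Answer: 15825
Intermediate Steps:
Add(Mul(Add(269, -250), -32), Mul(-1, Add(-273, Mul(80, -202)))) = Add(Mul(19, -32), Mul(-1, Add(-273, -16160))) = Add(-608, Mul(-1, -16433)) = Add(-608, 16433) = 15825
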